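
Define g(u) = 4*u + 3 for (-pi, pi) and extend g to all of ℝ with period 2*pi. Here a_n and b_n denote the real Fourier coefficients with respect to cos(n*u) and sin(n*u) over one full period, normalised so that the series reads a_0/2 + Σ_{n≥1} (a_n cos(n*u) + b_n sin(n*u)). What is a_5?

0

a_5 = 1/pi ∫_{-pi}^{pi} g(u) cos(5*u) du.
Integrating by parts (boundary term plus one more integral), an antiderivative of (4*u + 3) cos(5*u) is 4*u*sin(5*u)/5 + 3*sin(5*u)/5 + 4*cos(5*u)/25; evaluating from -pi to pi: ∫_{-pi}^{pi} (4*u + 3) cos(5*u) du = (-4/25) - (-4/25) = 0.
Hence a_5 = (1/pi)·(0) = 0.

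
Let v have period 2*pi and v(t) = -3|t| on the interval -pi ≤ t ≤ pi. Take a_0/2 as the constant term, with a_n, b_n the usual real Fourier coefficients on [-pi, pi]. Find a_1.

a_1 = 1/pi ∫_{-pi}^{pi} v(t) cos(t) dt.
v is even and cos(t) is even, so the integrand is even and a_1 = 2/pi ∫_0^{pi} v(t) cos(t) dt.
Integrating by parts (boundary term plus one more integral), an antiderivative of (-3*t) cos(t) is -3*t*sin(t) - 3*cos(t); evaluating from 0 to pi: ∫_{0}^{pi} (-3*t) cos(t) dt = (3) - (-3) = 6.
Hence a_1 = (2/pi)·(6) = 12/pi.

12/pi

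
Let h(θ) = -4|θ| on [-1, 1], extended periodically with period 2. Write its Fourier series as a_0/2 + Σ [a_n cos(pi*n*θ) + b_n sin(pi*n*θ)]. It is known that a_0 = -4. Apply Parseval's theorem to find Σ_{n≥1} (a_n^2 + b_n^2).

Parseval: a_0^2/2 + Σ_{n≥1} (a_n^2+b_n^2) = ∫_{-1}^{1} h(θ)^2 dθ = 32/3.
Subtract a_0^2/2 = 8: Σ (a_n^2+b_n^2) = 8/3.

8/3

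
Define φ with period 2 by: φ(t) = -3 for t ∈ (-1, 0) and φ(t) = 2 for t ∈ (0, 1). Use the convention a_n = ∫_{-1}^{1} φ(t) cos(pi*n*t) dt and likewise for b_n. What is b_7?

10/(7*pi)

b_7 = ∫_{-1}^{1} φ(t) sin(7*pi*t) dt.
Split the integral at the breakpoints.
Directly, an antiderivative of (-3) sin(7*pi*t) is 3*cos(7*pi*t)/(7*pi); evaluating from -1 to 0: ∫_{-1}^{0} (-3) sin(7*pi*t) dt = (3/(7*pi)) - (-3/(7*pi)) = 6/(7*pi).
Directly, an antiderivative of (2) sin(7*pi*t) is -2*cos(7*pi*t)/(7*pi); evaluating from 0 to 1: ∫_{0}^{1} (2) sin(7*pi*t) dt = (2/(7*pi)) - (-2/(7*pi)) = 4/(7*pi).
Summing the pieces gives b_7 = 10/(7*pi).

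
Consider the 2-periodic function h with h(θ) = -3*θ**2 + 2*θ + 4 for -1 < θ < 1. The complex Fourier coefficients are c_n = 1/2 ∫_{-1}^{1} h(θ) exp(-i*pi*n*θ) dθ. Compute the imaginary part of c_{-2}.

Since h is real-valued, Im(c_{-2}) = -1/2 ∫_{-1}^{1} h(θ) sin(-2*pi*θ) dθ = b_{2}/2.
Integrating by parts twice (tabular method), an antiderivative of (-3*θ**2 + 2*θ + 4) sin(-2*pi*θ) is -3*θ**2*cos(2*pi*θ)/(2*pi) + 3*θ*sin(2*pi*θ)/(2*pi**2) + θ*cos(2*pi*θ)/pi - sin(2*pi*θ)/(2*pi**2) + 3*cos(2*pi*θ)/(4*pi**3) + 2*cos(2*pi*θ)/pi; evaluating from -1 to 1: ∫_{-1}^{1} (-3*θ**2 + 2*θ + 4) sin(-2*pi*θ) dθ = (3*(1 + 2*pi**2)/(4*pi**3)) - ((3 - 2*pi**2)/(4*pi**3)) = 2/pi.
Hence Im(c_{-2}) = (-1/2)·(2/pi) = -1/pi.

-1/pi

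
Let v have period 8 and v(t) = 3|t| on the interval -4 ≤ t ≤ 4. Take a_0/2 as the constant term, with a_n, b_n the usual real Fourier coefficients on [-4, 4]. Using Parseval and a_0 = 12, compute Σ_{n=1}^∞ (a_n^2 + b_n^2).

24

Parseval: a_0^2/2 + Σ_{n≥1} (a_n^2+b_n^2) = 1/4 ∫_{-4}^{4} v(t)^2 dt = 96.
Subtract a_0^2/2 = 72: Σ (a_n^2+b_n^2) = 24.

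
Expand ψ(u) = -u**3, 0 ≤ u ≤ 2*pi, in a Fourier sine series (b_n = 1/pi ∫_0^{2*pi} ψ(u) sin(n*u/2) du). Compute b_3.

32/9 - 16*pi**2/3

b_3 = 1/pi ∫_0^{2*pi} (-u**3) sin(3*u/2) du.
Integrating by parts three times (tabular method), an antiderivative of (-u**3) sin(3*u/2) is 2*u**3*cos(3*u/2)/3 - 4*u**2*sin(3*u/2)/3 - 16*u*cos(3*u/2)/9 + 32*sin(3*u/2)/27; evaluating from 0 to 2*pi: ∫_{0}^{2*pi} (-u**3) sin(3*u/2) du = (16*pi*(2 - 3*pi**2)/9) - (0) = 16*pi*(2 - 3*pi**2)/9.
Hence b_3 = (1/pi)·(16*pi*(2 - 3*pi**2)/9) = 32/9 - 16*pi**2/3.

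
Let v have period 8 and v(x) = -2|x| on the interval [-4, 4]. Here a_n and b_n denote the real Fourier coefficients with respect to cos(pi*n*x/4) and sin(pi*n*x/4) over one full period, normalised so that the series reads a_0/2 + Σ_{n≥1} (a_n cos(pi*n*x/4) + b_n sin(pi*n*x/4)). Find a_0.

-8

a_0 = 1/4 ∫_{-4}^{4} v(x) dx = 1/4 · (-32) = -8.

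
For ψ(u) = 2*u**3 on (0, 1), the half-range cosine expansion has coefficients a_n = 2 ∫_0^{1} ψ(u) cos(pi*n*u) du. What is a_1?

a_1 = 2 ∫_0^{1} (2*u**3) cos(pi*u) du.
Integrating by parts three times (tabular method), an antiderivative of (2*u**3) cos(pi*u) is 2*u**3*sin(pi*u)/pi + 6*u**2*cos(pi*u)/pi**2 - 12*u*sin(pi*u)/pi**3 - 12*cos(pi*u)/pi**4; evaluating from 0 to 1: ∫_{0}^{1} (2*u**3) cos(pi*u) du = (6*(2 - pi**2)/pi**4) - (-12/pi**4) = 6*(4 - pi**2)/pi**4.
Hence a_1 = 2·(6*(4 - pi**2)/pi**4) = 12*(4 - pi**2)/pi**4.

12*(4 - pi**2)/pi**4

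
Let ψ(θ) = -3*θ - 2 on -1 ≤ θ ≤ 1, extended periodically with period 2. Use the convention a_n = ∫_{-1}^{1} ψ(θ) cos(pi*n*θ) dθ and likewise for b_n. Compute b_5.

b_5 = ∫_{-1}^{1} ψ(θ) sin(5*pi*θ) dθ.
Integrating by parts (boundary term plus one more integral), an antiderivative of (-3*θ - 2) sin(5*pi*θ) is 3*θ*cos(5*pi*θ)/(5*pi) - 3*sin(5*pi*θ)/(25*pi**2) + 2*cos(5*pi*θ)/(5*pi); evaluating from -1 to 1: ∫_{-1}^{1} (-3*θ - 2) sin(5*pi*θ) dθ = (-1/pi) - (1/(5*pi)) = -6/(5*pi).
Hence b_5 = -6/(5*pi).

-6/(5*pi)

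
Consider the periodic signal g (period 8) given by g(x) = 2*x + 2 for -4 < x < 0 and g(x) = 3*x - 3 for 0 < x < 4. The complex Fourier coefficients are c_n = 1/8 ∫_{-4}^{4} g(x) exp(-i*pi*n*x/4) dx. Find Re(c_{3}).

Since g is real-valued, Re(c_{3}) = 1/8 ∫_{-4}^{4} g(x) cos(3*pi*x/4) dx = a_{3}/2.
Split the integral at the breakpoints.
Integrating by parts (boundary term plus one more integral), an antiderivative of (2*x + 2) cos(3*pi*x/4) is 8*x*sin(3*pi*x/4)/(3*pi) + 8*sin(3*pi*x/4)/(3*pi) + 32*cos(3*pi*x/4)/(9*pi**2); evaluating from -4 to 0: ∫_{-4}^{0} (2*x + 2) cos(3*pi*x/4) dx = (32/(9*pi**2)) - (-32/(9*pi**2)) = 64/(9*pi**2).
Integrating by parts (boundary term plus one more integral), an antiderivative of (3*x - 3) cos(3*pi*x/4) is 4*x*sin(3*pi*x/4)/pi - 4*sin(3*pi*x/4)/pi + 16*cos(3*pi*x/4)/(3*pi**2); evaluating from 0 to 4: ∫_{0}^{4} (3*x - 3) cos(3*pi*x/4) dx = (-16/(3*pi**2)) - (16/(3*pi**2)) = -32/(3*pi**2).
So ∫_{-4}^{4} g(x) cos(3*pi*x/4) dx = -32/(9*pi**2).
Hence Re(c_{3}) = (1/8)·(-32/(9*pi**2)) = -4/(9*pi**2).

-4/(9*pi**2)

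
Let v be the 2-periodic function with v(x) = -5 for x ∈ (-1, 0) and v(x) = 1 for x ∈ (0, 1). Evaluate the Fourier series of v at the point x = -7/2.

x = -7/2 differs from x = 1/2 by -2 full period(s), and the series is 2-periodic.
v is continuous at x = 1/2 with value 1, so the series converges to 1 there.

1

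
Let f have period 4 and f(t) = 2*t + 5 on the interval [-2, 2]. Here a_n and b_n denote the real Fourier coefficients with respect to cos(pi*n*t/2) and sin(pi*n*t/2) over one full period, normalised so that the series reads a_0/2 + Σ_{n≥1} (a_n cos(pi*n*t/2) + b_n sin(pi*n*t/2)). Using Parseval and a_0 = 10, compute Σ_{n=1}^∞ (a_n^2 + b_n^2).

Parseval: a_0^2/2 + Σ_{n≥1} (a_n^2+b_n^2) = 1/2 ∫_{-2}^{2} f(t)^2 dt = 182/3.
Subtract a_0^2/2 = 50: Σ (a_n^2+b_n^2) = 32/3.

32/3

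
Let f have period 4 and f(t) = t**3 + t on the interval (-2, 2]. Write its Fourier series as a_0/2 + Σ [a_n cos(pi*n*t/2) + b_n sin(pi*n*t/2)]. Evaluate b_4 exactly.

-5/pi + 3/(2*pi**3)

b_4 = 1/2 ∫_{-2}^{2} f(t) sin(2*pi*t) dt.
f is odd and sin(2*pi*t) is odd, so the integrand is even and b_4 = ∫_0^{2} f(t) sin(2*pi*t) dt.
Integrating by parts three times (tabular method), an antiderivative of (t**3 + t) sin(2*pi*t) is -t**3*cos(2*pi*t)/(2*pi) + 3*t**2*sin(2*pi*t)/(4*pi**2) - t*cos(2*pi*t)/(2*pi) + 3*t*cos(2*pi*t)/(4*pi**3) - 3*sin(2*pi*t)/(8*pi**4) + sin(2*pi*t)/(4*pi**2); evaluating from 0 to 2: ∫_{0}^{2} (t**3 + t) sin(2*pi*t) dt = (-5/pi + 3/(2*pi**3)) - (0) = -5/pi + 3/(2*pi**3).
Hence b_4 = -5/pi + 3/(2*pi**3).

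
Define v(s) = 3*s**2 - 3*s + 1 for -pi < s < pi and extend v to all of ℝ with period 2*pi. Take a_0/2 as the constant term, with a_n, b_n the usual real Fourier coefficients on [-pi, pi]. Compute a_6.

1/3

a_6 = 1/pi ∫_{-pi}^{pi} v(s) cos(6*s) ds.
Integrating by parts twice (tabular method), an antiderivative of (3*s**2 - 3*s + 1) cos(6*s) is s**2*sin(6*s)/2 - s*sin(6*s)/2 + s*cos(6*s)/6 + 5*sin(6*s)/36 - cos(6*s)/12; evaluating from -pi to pi: ∫_{-pi}^{pi} (3*s**2 - 3*s + 1) cos(6*s) ds = (-1/12 + pi/6) - (-pi/6 - 1/12) = pi/3.
Hence a_6 = (1/pi)·(pi/3) = 1/3.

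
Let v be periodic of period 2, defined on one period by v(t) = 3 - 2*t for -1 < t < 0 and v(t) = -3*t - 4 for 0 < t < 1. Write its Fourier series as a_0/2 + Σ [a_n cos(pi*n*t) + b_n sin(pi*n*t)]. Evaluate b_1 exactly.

b_1 = ∫_{-1}^{1} v(t) sin(pi*t) dt.
Split the integral at the breakpoints.
Integrating by parts (boundary term plus one more integral), an antiderivative of (3 - 2*t) sin(pi*t) is 2*t*cos(pi*t)/pi - 2*sin(pi*t)/pi**2 - 3*cos(pi*t)/pi; evaluating from -1 to 0: ∫_{-1}^{0} (3 - 2*t) sin(pi*t) dt = (-3/pi) - (5/pi) = -8/pi.
Integrating by parts (boundary term plus one more integral), an antiderivative of (-3*t - 4) sin(pi*t) is 3*t*cos(pi*t)/pi - 3*sin(pi*t)/pi**2 + 4*cos(pi*t)/pi; evaluating from 0 to 1: ∫_{0}^{1} (-3*t - 4) sin(pi*t) dt = (-7/pi) - (4/pi) = -11/pi.
Summing the pieces gives b_1 = -19/pi.

-19/pi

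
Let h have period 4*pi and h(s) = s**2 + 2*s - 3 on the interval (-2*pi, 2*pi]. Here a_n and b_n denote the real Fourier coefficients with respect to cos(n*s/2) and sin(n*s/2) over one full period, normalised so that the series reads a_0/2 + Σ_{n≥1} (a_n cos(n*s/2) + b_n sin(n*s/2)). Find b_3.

b_3 = (1/(2*pi)) ∫_{-2*pi}^{2*pi} h(s) sin(3*s/2) ds.
Integrating by parts twice (tabular method), an antiderivative of (s**2 + 2*s - 3) sin(3*s/2) is -2*s**2*cos(3*s/2)/3 + 8*s*sin(3*s/2)/9 - 4*s*cos(3*s/2)/3 + 8*sin(3*s/2)/9 + 70*cos(3*s/2)/27; evaluating from -2*pi to 2*pi: ∫_{-2*pi}^{2*pi} (s**2 + 2*s - 3) sin(3*s/2) ds = (-70/27 + 8*pi/3 + 8*pi**2/3) - (-8*pi/3 - 70/27 + 8*pi**2/3) = 16*pi/3.
Hence b_3 = (1/(2*pi))·(16*pi/3) = 8/3.

8/3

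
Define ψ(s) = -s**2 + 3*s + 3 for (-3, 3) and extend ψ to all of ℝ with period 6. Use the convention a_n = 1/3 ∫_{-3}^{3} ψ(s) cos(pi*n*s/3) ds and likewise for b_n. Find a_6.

-1/pi**2

a_6 = 1/3 ∫_{-3}^{3} ψ(s) cos(2*pi*s) ds.
Integrating by parts twice (tabular method), an antiderivative of (-s**2 + 3*s + 3) cos(2*pi*s) is -s**2*sin(2*pi*s)/(2*pi) + 3*s*sin(2*pi*s)/(2*pi) - s*cos(2*pi*s)/(2*pi**2) + sin(2*pi*s)/(4*pi**3) + 3*sin(2*pi*s)/(2*pi) + 3*cos(2*pi*s)/(4*pi**2); evaluating from -3 to 3: ∫_{-3}^{3} (-s**2 + 3*s + 3) cos(2*pi*s) ds = (-3/(4*pi**2)) - (9/(4*pi**2)) = -3/pi**2.
Hence a_6 = (1/3)·(-3/pi**2) = -1/pi**2.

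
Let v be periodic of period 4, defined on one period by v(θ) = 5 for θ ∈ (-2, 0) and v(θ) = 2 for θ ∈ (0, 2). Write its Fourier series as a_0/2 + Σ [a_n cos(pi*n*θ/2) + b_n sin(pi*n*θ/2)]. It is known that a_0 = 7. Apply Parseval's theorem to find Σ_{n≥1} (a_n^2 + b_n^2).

9/2

Parseval: a_0^2/2 + Σ_{n≥1} (a_n^2+b_n^2) = 1/2 ∫_{-2}^{2} v(θ)^2 dθ = 29.
Subtract a_0^2/2 = 49/2: Σ (a_n^2+b_n^2) = 9/2.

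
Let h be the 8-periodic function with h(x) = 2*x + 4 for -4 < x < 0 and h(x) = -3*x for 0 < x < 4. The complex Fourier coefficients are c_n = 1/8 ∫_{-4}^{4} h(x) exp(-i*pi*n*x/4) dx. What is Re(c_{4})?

0

Since h is real-valued, Re(c_{4}) = 1/8 ∫_{-4}^{4} h(x) cos(pi*x) dx = a_{4}/2.
Split the integral at the breakpoints.
Integrating by parts (boundary term plus one more integral), an antiderivative of (2*x + 4) cos(pi*x) is 2*x*sin(pi*x)/pi + 4*sin(pi*x)/pi + 2*cos(pi*x)/pi**2; evaluating from -4 to 0: ∫_{-4}^{0} (2*x + 4) cos(pi*x) dx = (2/pi**2) - (2/pi**2) = 0.
Integrating by parts (boundary term plus one more integral), an antiderivative of (-3*x) cos(pi*x) is -3*x*sin(pi*x)/pi - 3*cos(pi*x)/pi**2; evaluating from 0 to 4: ∫_{0}^{4} (-3*x) cos(pi*x) dx = (-3/pi**2) - (-3/pi**2) = 0.
So ∫_{-4}^{4} h(x) cos(pi*x) dx = 0.
Hence Re(c_{4}) = (1/8)·(0) = 0.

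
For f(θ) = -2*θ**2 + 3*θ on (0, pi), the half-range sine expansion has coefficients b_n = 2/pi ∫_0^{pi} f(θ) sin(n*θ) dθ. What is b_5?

b_5 = 2/pi ∫_0^{pi} (-2*θ**2 + 3*θ) sin(5*θ) dθ.
Integrating by parts twice (tabular method), an antiderivative of (-2*θ**2 + 3*θ) sin(5*θ) is 2*θ**2*cos(5*θ)/5 - 4*θ*sin(5*θ)/25 - 3*θ*cos(5*θ)/5 + 3*sin(5*θ)/25 - 4*cos(5*θ)/125; evaluating from 0 to pi: ∫_{0}^{pi} (-2*θ**2 + 3*θ) sin(5*θ) dθ = (-2*pi**2/5 + 4/125 + 3*pi/5) - (-4/125) = -2*pi**2/5 + 8/125 + 3*pi/5.
Hence b_5 = (2/pi)·(-2*pi**2/5 + 8/125 + 3*pi/5) = 2*(-50*pi**2 + 8 + 75*pi)/(125*pi).

2*(-50*pi**2 + 8 + 75*pi)/(125*pi)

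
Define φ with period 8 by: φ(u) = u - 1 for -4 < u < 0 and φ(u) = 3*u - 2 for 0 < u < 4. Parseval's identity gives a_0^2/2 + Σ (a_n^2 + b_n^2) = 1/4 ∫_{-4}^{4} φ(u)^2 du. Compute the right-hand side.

1/4 ∫_{-4}^{4} φ(u)^2 du = 1/4 · (460/3) = 115/3.

115/3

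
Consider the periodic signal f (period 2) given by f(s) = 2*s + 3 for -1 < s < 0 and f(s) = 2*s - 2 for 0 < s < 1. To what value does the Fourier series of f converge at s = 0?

At s = 0 the one-sided limits are f(0^-) = 3 and f(0^+) = -2.
By Dirichlet's theorem the series converges to their average, [(3) + (-2)]/2 = 1/2.

1/2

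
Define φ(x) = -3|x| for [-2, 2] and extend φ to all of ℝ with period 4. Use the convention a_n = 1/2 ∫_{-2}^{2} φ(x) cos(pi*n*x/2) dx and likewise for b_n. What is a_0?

-6

a_0 = 1/2 ∫_{-2}^{2} φ(x) dx = 1/2 · (-12) = -6.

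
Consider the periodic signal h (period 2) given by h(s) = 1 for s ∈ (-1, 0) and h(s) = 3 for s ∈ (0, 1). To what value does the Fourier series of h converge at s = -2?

s = -2 differs from s = 0 by -1 full period(s), and the series is 2-periodic.
At s = 0 the one-sided limits are h(0^-) = 1 and h(0^+) = 3.
By Dirichlet's theorem the series converges to their average, [(1) + (3)]/2 = 2.

2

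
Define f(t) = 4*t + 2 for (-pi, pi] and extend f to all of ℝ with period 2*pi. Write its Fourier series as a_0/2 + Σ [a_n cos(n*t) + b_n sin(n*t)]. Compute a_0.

a_0 = 1/pi ∫_{-pi}^{pi} f(t) dt = 1/pi · (4*pi) = 4.

4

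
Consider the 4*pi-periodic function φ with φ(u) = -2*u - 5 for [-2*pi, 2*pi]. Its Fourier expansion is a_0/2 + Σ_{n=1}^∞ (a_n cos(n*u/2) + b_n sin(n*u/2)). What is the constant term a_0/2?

a_0 = (1/(2*pi)) ∫_{-2*pi}^{2*pi} φ(u) du = (1/(2*pi)) · (-20*pi) = -10.
So the constant term a_0/2 = -5.

-5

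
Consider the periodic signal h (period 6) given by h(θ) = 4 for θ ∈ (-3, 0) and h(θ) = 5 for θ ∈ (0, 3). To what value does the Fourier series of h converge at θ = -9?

9/2

θ = -9 differs from θ = 3 by -2 full period(s), and the series is 6-periodic.
At θ = 3 the one-sided limits are h(3^-) = 5 and h(3^+) = 4.
By Dirichlet's theorem the series converges to their average, [(5) + (4)]/2 = 9/2.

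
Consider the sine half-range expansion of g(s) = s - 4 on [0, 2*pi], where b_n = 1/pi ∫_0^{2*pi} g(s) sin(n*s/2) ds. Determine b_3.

4*(-4 + pi)/(3*pi)

b_3 = 1/pi ∫_0^{2*pi} (s - 4) sin(3*s/2) ds.
Integrating by parts (boundary term plus one more integral), an antiderivative of (s - 4) sin(3*s/2) is -2*s*cos(3*s/2)/3 + 4*sin(3*s/2)/9 + 8*cos(3*s/2)/3; evaluating from 0 to 2*pi: ∫_{0}^{2*pi} (s - 4) sin(3*s/2) ds = (-8/3 + 4*pi/3) - (8/3) = -16/3 + 4*pi/3.
Hence b_3 = (1/pi)·(-16/3 + 4*pi/3) = 4*(-4 + pi)/(3*pi).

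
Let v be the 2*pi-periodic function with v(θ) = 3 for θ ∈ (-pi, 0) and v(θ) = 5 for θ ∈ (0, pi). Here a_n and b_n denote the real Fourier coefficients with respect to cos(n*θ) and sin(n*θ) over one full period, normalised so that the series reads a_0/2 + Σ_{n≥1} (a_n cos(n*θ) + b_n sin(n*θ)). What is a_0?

a_0 = 1/pi ∫_{-pi}^{pi} v(θ) dθ = 1/pi · (8*pi) = 8.

8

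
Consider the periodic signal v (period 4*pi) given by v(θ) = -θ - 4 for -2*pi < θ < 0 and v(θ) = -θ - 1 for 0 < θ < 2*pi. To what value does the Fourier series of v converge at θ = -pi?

v is continuous at θ = -pi with value -4 + pi, so the series converges to -4 + pi there.

-4 + pi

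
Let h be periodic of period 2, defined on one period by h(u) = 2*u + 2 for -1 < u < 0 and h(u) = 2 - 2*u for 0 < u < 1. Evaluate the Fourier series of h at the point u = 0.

h is continuous at u = 0 with value 2, so the series converges to 2 there.

2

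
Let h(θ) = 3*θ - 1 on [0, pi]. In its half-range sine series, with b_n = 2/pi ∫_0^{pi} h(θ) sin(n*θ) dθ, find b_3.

b_3 = 2/pi ∫_0^{pi} (3*θ - 1) sin(3*θ) dθ.
Integrating by parts (boundary term plus one more integral), an antiderivative of (3*θ - 1) sin(3*θ) is -θ*cos(3*θ) + sin(3*θ)/3 + cos(3*θ)/3; evaluating from 0 to pi: ∫_{0}^{pi} (3*θ - 1) sin(3*θ) dθ = (-1/3 + pi) - (1/3) = -2/3 + pi.
Hence b_3 = (2/pi)·(-2/3 + pi) = 2 - 4/(3*pi).

2 - 4/(3*pi)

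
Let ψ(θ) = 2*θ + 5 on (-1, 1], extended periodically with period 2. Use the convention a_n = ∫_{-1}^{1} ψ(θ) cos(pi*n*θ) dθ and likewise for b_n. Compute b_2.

-2/pi

b_2 = ∫_{-1}^{1} ψ(θ) sin(2*pi*θ) dθ.
Integrating by parts (boundary term plus one more integral), an antiderivative of (2*θ + 5) sin(2*pi*θ) is -θ*cos(2*pi*θ)/pi + sin(2*pi*θ)/(2*pi**2) - 5*cos(2*pi*θ)/(2*pi); evaluating from -1 to 1: ∫_{-1}^{1} (2*θ + 5) sin(2*pi*θ) dθ = (-7/(2*pi)) - (-3/(2*pi)) = -2/pi.
Hence b_2 = -2/pi.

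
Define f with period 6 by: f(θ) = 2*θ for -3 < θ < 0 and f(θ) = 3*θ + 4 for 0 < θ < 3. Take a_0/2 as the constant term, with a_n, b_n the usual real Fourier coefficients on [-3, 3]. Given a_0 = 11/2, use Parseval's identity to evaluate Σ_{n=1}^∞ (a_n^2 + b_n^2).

Parseval: a_0^2/2 + Σ_{n≥1} (a_n^2+b_n^2) = 1/3 ∫_{-3}^{3} f(θ)^2 dθ = 91.
Subtract a_0^2/2 = 121/8: Σ (a_n^2+b_n^2) = 607/8.

607/8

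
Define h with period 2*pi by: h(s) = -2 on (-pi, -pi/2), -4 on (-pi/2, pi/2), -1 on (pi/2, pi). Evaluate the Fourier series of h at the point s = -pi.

s = -pi differs from s = pi by -1 full period(s), and the series is 2*pi-periodic.
At s = pi the one-sided limits are h(pi^-) = -1 and h(pi^+) = -2.
By Dirichlet's theorem the series converges to their average, [(-1) + (-2)]/2 = -3/2.

-3/2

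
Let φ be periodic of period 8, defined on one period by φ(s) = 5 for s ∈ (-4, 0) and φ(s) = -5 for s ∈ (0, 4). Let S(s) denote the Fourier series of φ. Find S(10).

s = 10 differs from s = 2 by 1 full period(s), and the series is 8-periodic.
φ is continuous at s = 2 with value -5, so the series converges to -5 there.

-5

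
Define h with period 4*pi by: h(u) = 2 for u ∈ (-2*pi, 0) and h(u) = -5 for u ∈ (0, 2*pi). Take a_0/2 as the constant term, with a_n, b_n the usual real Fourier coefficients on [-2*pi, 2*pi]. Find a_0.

-3

a_0 = (1/(2*pi)) ∫_{-2*pi}^{2*pi} h(u) du = (1/(2*pi)) · (-6*pi) = -3.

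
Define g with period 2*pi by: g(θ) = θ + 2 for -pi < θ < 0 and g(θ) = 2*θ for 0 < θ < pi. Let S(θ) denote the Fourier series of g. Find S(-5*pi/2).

θ = -5*pi/2 differs from θ = -pi/2 by -1 full period(s), and the series is 2*pi-periodic.
g is continuous at θ = -pi/2 with value 2 - pi/2, so the series converges to 2 - pi/2 there.

2 - pi/2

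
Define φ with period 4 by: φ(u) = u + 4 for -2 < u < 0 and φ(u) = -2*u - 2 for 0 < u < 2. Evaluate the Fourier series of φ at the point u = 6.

-2

u = 6 differs from u = -2 by 2 full period(s), and the series is 4-periodic.
At u = -2 the one-sided limits are φ(-2^-) = -6 and φ(-2^+) = 2.
By Dirichlet's theorem the series converges to their average, [(-6) + (2)]/2 = -2.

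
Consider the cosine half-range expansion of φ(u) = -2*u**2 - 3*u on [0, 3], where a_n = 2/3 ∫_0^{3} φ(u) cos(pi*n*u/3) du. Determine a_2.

a_2 = 2/3 ∫_0^{3} (-2*u**2 - 3*u) cos(2*pi*u/3) du.
Integrating by parts twice (tabular method), an antiderivative of (-2*u**2 - 3*u) cos(2*pi*u/3) is -3*u**2*sin(2*pi*u/3)/pi - 9*u*sin(2*pi*u/3)/(2*pi) - 9*u*cos(2*pi*u/3)/pi**2 + 27*sin(2*pi*u/3)/(2*pi**3) - 27*cos(2*pi*u/3)/(4*pi**2); evaluating from 0 to 3: ∫_{0}^{3} (-2*u**2 - 3*u) cos(2*pi*u/3) du = (-135/(4*pi**2)) - (-27/(4*pi**2)) = -27/pi**2.
Hence a_2 = (2/3)·(-27/pi**2) = -18/pi**2.

-18/pi**2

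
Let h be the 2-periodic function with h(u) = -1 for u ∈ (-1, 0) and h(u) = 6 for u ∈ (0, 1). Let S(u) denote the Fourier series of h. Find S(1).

At u = 1 the one-sided limits are h(1^-) = 6 and h(1^+) = -1.
By Dirichlet's theorem the series converges to their average, [(6) + (-1)]/2 = 5/2.

5/2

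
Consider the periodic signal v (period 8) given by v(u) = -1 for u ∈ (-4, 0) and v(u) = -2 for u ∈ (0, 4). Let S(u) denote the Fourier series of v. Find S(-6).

u = -6 differs from u = 2 by -1 full period(s), and the series is 8-periodic.
v is continuous at u = 2 with value -2, so the series converges to -2 there.

-2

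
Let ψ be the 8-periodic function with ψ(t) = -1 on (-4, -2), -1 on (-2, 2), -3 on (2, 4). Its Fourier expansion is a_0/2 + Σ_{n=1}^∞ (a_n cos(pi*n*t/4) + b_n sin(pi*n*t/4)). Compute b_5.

b_5 = 1/4 ∫_{-4}^{4} ψ(t) sin(5*pi*t/4) dt.
Split the integral at the breakpoints.
Directly, an antiderivative of (-1) sin(5*pi*t/4) is 4*cos(5*pi*t/4)/(5*pi); evaluating from -4 to -2: ∫_{-4}^{-2} (-1) sin(5*pi*t/4) dt = (0) - (-4/(5*pi)) = 4/(5*pi).
Directly, an antiderivative of (-1) sin(5*pi*t/4) is 4*cos(5*pi*t/4)/(5*pi); evaluating from -2 to 2: ∫_{-2}^{2} (-1) sin(5*pi*t/4) dt = (0) - (0) = 0.
Directly, an antiderivative of (-3) sin(5*pi*t/4) is 12*cos(5*pi*t/4)/(5*pi); evaluating from 2 to 4: ∫_{2}^{4} (-3) sin(5*pi*t/4) dt = (-12/(5*pi)) - (0) = -12/(5*pi).
Summing the pieces and multiplying by (1/4) gives b_5 = -2/(5*pi).

-2/(5*pi)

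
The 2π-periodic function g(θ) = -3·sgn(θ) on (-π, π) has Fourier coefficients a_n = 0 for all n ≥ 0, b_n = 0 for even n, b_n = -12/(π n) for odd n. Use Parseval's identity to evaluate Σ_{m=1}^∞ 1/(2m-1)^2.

pi**2/8

Parseval: Σ b_n^2 = (1/π) ∫_{-π}^{π} g(θ)^2 dθ = 18.
Only odd n contribute, with b_n^2 = 144/(π^2 n^2), so Σ_{m≥1} 1/(2m-1)^2 = π^2·(18)/144 = pi**2/8.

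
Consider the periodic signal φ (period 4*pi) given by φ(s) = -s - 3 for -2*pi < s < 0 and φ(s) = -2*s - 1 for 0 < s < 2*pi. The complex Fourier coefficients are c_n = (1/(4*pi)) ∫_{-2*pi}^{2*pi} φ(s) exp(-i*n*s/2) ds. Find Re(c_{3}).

Since φ is real-valued, Re(c_{3}) = (1/(4*pi)) ∫_{-2*pi}^{2*pi} φ(s) cos(3*s/2) ds = a_{3}/2.
Split the integral at the breakpoints.
Integrating by parts (boundary term plus one more integral), an antiderivative of (-s - 3) cos(3*s/2) is -2*s*sin(3*s/2)/3 - 2*sin(3*s/2) - 4*cos(3*s/2)/9; evaluating from -2*pi to 0: ∫_{-2*pi}^{0} (-s - 3) cos(3*s/2) ds = (-4/9) - (4/9) = -8/9.
Integrating by parts (boundary term plus one more integral), an antiderivative of (-2*s - 1) cos(3*s/2) is -4*s*sin(3*s/2)/3 - 2*sin(3*s/2)/3 - 8*cos(3*s/2)/9; evaluating from 0 to 2*pi: ∫_{0}^{2*pi} (-2*s - 1) cos(3*s/2) ds = (8/9) - (-8/9) = 16/9.
So ∫_{-2*pi}^{2*pi} φ(s) cos(3*s/2) ds = 8/9.
Hence Re(c_{3}) = (1/(4*pi))·(8/9) = 2/(9*pi).

2/(9*pi)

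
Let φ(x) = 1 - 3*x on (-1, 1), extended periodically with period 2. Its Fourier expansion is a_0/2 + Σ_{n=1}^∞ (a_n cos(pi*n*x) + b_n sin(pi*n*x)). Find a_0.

a_0 = ∫_{-1}^{1} φ(x) dx = 2.

2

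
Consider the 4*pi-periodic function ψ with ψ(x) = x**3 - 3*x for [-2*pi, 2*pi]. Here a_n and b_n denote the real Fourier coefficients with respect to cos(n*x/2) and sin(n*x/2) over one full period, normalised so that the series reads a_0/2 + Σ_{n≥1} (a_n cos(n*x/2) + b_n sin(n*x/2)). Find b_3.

-68/9 + 16*pi**2/3

b_3 = (1/(2*pi)) ∫_{-2*pi}^{2*pi} ψ(x) sin(3*x/2) dx.
ψ is odd and sin(3*x/2) is odd, so the integrand is even and b_3 = 1/pi ∫_0^{2*pi} ψ(x) sin(3*x/2) dx.
Integrating by parts three times (tabular method), an antiderivative of (x**3 - 3*x) sin(3*x/2) is -2*x**3*cos(3*x/2)/3 + 4*x**2*sin(3*x/2)/3 + 34*x*cos(3*x/2)/9 - 68*sin(3*x/2)/27; evaluating from 0 to 2*pi: ∫_{0}^{2*pi} (x**3 - 3*x) sin(3*x/2) dx = (4*pi*(-17 + 12*pi**2)/9) - (0) = 4*pi*(-17 + 12*pi**2)/9.
Hence b_3 = (1/pi)·(4*pi*(-17 + 12*pi**2)/9) = -68/9 + 16*pi**2/3.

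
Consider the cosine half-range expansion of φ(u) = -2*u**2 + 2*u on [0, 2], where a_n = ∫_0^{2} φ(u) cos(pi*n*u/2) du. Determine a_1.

16/pi**2

a_1 = ∫_0^{2} (-2*u**2 + 2*u) cos(pi*u/2) du.
Integrating by parts twice (tabular method), an antiderivative of (-2*u**2 + 2*u) cos(pi*u/2) is -4*u**2*sin(pi*u/2)/pi + 4*u*sin(pi*u/2)/pi - 16*u*cos(pi*u/2)/pi**2 + 32*sin(pi*u/2)/pi**3 + 8*cos(pi*u/2)/pi**2; evaluating from 0 to 2: ∫_{0}^{2} (-2*u**2 + 2*u) cos(pi*u/2) du = (24/pi**2) - (8/pi**2) = 16/pi**2.
Hence a_1 = 16/pi**2.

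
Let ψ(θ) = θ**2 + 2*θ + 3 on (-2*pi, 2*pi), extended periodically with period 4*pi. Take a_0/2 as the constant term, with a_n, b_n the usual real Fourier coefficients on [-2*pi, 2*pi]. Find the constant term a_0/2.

a_0 = (1/(2*pi)) ∫_{-2*pi}^{2*pi} ψ(θ) dθ = (1/(2*pi)) · (12*pi + 16*pi**3/3) = 6 + 8*pi**2/3.
So the constant term a_0/2 = 3 + 4*pi**2/3.

3 + 4*pi**2/3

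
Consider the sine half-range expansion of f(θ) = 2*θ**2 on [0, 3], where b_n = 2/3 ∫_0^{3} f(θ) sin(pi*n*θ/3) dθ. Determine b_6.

b_6 = 2/3 ∫_0^{3} (2*θ**2) sin(2*pi*θ) dθ.
Integrating by parts twice (tabular method), an antiderivative of (2*θ**2) sin(2*pi*θ) is -θ**2*cos(2*pi*θ)/pi + θ*sin(2*pi*θ)/pi**2 + cos(2*pi*θ)/(2*pi**3); evaluating from 0 to 3: ∫_{0}^{3} (2*θ**2) sin(2*pi*θ) dθ = (-9/pi + 1/(2*pi**3)) - (1/(2*pi**3)) = -9/pi.
Hence b_6 = (2/3)·(-9/pi) = -6/pi.

-6/pi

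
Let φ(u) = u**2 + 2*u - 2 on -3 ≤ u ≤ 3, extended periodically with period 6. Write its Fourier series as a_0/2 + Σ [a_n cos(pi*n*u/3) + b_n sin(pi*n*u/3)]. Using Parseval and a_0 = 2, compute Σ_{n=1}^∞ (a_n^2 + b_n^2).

Parseval: a_0^2/2 + Σ_{n≥1} (a_n^2+b_n^2) = 1/3 ∫_{-3}^{3} φ(u)^2 du = 202/5.
Subtract a_0^2/2 = 2: Σ (a_n^2+b_n^2) = 192/5.

192/5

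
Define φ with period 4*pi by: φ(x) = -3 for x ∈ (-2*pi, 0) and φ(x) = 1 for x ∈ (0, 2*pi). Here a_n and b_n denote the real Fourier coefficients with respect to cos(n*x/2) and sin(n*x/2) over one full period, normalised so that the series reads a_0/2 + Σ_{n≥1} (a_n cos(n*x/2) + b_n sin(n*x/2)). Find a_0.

-2

a_0 = (1/(2*pi)) ∫_{-2*pi}^{2*pi} φ(x) dx = (1/(2*pi)) · (-4*pi) = -2.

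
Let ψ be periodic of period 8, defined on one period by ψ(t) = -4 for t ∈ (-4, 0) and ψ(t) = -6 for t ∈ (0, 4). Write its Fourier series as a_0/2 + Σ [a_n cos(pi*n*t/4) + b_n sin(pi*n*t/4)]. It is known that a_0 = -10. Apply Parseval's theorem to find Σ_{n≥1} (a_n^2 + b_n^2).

2

Parseval: a_0^2/2 + Σ_{n≥1} (a_n^2+b_n^2) = 1/4 ∫_{-4}^{4} ψ(t)^2 dt = 52.
Subtract a_0^2/2 = 50: Σ (a_n^2+b_n^2) = 2.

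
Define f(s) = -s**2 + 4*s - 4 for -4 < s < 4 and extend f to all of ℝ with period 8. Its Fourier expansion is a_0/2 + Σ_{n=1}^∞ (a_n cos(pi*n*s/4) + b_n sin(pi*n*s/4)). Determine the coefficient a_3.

a_3 = 1/4 ∫_{-4}^{4} f(s) cos(3*pi*s/4) ds.
Integrating by parts twice (tabular method), an antiderivative of (-s**2 + 4*s - 4) cos(3*pi*s/4) is -4*s**2*sin(3*pi*s/4)/(3*pi) + 16*s*sin(3*pi*s/4)/(3*pi) - 32*s*cos(3*pi*s/4)/(9*pi**2) - 16*sin(3*pi*s/4)/(3*pi) + 128*sin(3*pi*s/4)/(27*pi**3) + 64*cos(3*pi*s/4)/(9*pi**2); evaluating from -4 to 4: ∫_{-4}^{4} (-s**2 + 4*s - 4) cos(3*pi*s/4) ds = (64/(9*pi**2)) - (-64/(3*pi**2)) = 256/(9*pi**2).
Hence a_3 = (1/4)·(256/(9*pi**2)) = 64/(9*pi**2).

64/(9*pi**2)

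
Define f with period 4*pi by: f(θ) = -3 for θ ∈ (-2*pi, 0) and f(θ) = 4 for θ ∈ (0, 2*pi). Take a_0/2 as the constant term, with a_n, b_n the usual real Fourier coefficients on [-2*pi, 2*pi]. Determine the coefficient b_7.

b_7 = (1/(2*pi)) ∫_{-2*pi}^{2*pi} f(θ) sin(7*θ/2) dθ.
Split the integral at the breakpoints.
Directly, an antiderivative of (-3) sin(7*θ/2) is 6*cos(7*θ/2)/7; evaluating from -2*pi to 0: ∫_{-2*pi}^{0} (-3) sin(7*θ/2) dθ = (6/7) - (-6/7) = 12/7.
Directly, an antiderivative of (4) sin(7*θ/2) is -8*cos(7*θ/2)/7; evaluating from 0 to 2*pi: ∫_{0}^{2*pi} (4) sin(7*θ/2) dθ = (8/7) - (-8/7) = 16/7.
Summing the pieces and multiplying by (1/(2*pi)) gives b_7 = 2/pi.

2/pi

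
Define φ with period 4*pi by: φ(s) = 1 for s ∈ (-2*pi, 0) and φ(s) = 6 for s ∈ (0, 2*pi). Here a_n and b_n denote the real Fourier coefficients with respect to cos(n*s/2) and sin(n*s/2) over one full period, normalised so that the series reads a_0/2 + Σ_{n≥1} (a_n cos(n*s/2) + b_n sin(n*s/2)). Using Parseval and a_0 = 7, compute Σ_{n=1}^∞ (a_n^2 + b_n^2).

Parseval: a_0^2/2 + Σ_{n≥1} (a_n^2+b_n^2) = (1/(2*pi)) ∫_{-2*pi}^{2*pi} φ(s)^2 ds = 37.
Subtract a_0^2/2 = 49/2: Σ (a_n^2+b_n^2) = 25/2.

25/2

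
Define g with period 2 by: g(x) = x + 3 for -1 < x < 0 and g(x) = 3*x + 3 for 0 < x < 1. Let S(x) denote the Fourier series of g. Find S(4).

x = 4 differs from x = 0 by 2 full period(s), and the series is 2-periodic.
g is continuous at x = 0 with value 3, so the series converges to 3 there.

3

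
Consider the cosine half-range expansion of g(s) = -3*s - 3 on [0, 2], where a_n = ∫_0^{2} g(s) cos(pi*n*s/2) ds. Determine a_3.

8/(3*pi**2)

a_3 = ∫_0^{2} (-3*s - 3) cos(3*pi*s/2) ds.
Integrating by parts (boundary term plus one more integral), an antiderivative of (-3*s - 3) cos(3*pi*s/2) is -2*s*sin(3*pi*s/2)/pi - 2*sin(3*pi*s/2)/pi - 4*cos(3*pi*s/2)/(3*pi**2); evaluating from 0 to 2: ∫_{0}^{2} (-3*s - 3) cos(3*pi*s/2) ds = (4/(3*pi**2)) - (-4/(3*pi**2)) = 8/(3*pi**2).
Hence a_3 = 8/(3*pi**2).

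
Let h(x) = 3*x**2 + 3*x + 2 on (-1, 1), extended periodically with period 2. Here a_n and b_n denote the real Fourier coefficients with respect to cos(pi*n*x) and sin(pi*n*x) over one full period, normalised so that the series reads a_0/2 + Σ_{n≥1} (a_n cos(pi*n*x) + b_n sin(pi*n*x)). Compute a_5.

-12/(25*pi**2)

a_5 = ∫_{-1}^{1} h(x) cos(5*pi*x) dx.
Integrating by parts twice (tabular method), an antiderivative of (3*x**2 + 3*x + 2) cos(5*pi*x) is 3*x**2*sin(5*pi*x)/(5*pi) + 3*x*sin(5*pi*x)/(5*pi) + 6*x*cos(5*pi*x)/(25*pi**2) - 6*sin(5*pi*x)/(125*pi**3) + 2*sin(5*pi*x)/(5*pi) + 3*cos(5*pi*x)/(25*pi**2); evaluating from -1 to 1: ∫_{-1}^{1} (3*x**2 + 3*x + 2) cos(5*pi*x) dx = (-9/(25*pi**2)) - (3/(25*pi**2)) = -12/(25*pi**2).
Hence a_5 = -12/(25*pi**2).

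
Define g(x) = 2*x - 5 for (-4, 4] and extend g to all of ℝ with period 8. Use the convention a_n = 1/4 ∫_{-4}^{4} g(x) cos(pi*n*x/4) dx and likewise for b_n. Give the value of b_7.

b_7 = 1/4 ∫_{-4}^{4} g(x) sin(7*pi*x/4) dx.
Integrating by parts (boundary term plus one more integral), an antiderivative of (2*x - 5) sin(7*pi*x/4) is -8*x*cos(7*pi*x/4)/(7*pi) + 32*sin(7*pi*x/4)/(49*pi**2) + 20*cos(7*pi*x/4)/(7*pi); evaluating from -4 to 4: ∫_{-4}^{4} (2*x - 5) sin(7*pi*x/4) dx = (12/(7*pi)) - (-52/(7*pi)) = 64/(7*pi).
Hence b_7 = (1/4)·(64/(7*pi)) = 16/(7*pi).

16/(7*pi)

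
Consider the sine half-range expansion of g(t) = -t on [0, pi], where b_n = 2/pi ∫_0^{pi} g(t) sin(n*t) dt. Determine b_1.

b_1 = 2/pi ∫_0^{pi} (-t) sin(t) dt.
Integrating by parts (boundary term plus one more integral), an antiderivative of (-t) sin(t) is t*cos(t) - sin(t); evaluating from 0 to pi: ∫_{0}^{pi} (-t) sin(t) dt = (-pi) - (0) = -pi.
Hence b_1 = (2/pi)·(-pi) = -2.

-2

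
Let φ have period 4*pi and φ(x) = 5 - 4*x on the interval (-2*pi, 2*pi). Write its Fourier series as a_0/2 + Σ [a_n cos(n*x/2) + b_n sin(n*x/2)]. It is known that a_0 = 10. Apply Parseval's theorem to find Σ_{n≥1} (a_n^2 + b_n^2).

128*pi**2/3

Parseval: a_0^2/2 + Σ_{n≥1} (a_n^2+b_n^2) = (1/(2*pi)) ∫_{-2*pi}^{2*pi} φ(x)^2 dx = 50 + 128*pi**2/3.
Subtract a_0^2/2 = 50: Σ (a_n^2+b_n^2) = 128*pi**2/3.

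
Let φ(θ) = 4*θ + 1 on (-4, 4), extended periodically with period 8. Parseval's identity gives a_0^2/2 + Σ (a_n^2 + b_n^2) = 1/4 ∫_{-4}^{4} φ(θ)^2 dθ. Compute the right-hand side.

1/4 ∫_{-4}^{4} φ(θ)^2 dθ = 1/4 · (2072/3) = 518/3.

518/3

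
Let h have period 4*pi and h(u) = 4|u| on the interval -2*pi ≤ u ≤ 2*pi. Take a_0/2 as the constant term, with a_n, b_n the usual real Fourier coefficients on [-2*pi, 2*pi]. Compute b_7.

b_7 = (1/(2*pi)) ∫_{-2*pi}^{2*pi} h(u) sin(7*u/2) du.
h is even and sin(7*u/2) is odd, so the integrand is odd over a symmetric interval and the integral vanishes.

0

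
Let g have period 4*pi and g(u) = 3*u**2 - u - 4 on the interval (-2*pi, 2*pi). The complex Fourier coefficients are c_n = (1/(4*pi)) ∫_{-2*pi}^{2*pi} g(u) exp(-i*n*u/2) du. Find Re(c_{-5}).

-24/25

Since g is real-valued, Re(c_{-5}) = (1/(4*pi)) ∫_{-2*pi}^{2*pi} g(u) cos(-5*u/2) du = a_{5}/2.
Integrating by parts twice (tabular method), an antiderivative of (3*u**2 - u - 4) cos(-5*u/2) is 6*u**2*sin(5*u/2)/5 - 2*u*sin(5*u/2)/5 + 24*u*cos(5*u/2)/25 - 248*sin(5*u/2)/125 - 4*cos(5*u/2)/25; evaluating from -2*pi to 2*pi: ∫_{-2*pi}^{2*pi} (3*u**2 - u - 4) cos(-5*u/2) du = (4/25 - 48*pi/25) - (4/25 + 48*pi/25) = -96*pi/25.
Hence Re(c_{-5}) = (1/(4*pi))·(-96*pi/25) = -24/25.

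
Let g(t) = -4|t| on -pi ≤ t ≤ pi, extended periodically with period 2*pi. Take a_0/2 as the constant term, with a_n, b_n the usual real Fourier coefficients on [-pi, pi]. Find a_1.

a_1 = 1/pi ∫_{-pi}^{pi} g(t) cos(t) dt.
g is even and cos(t) is even, so the integrand is even and a_1 = 2/pi ∫_0^{pi} g(t) cos(t) dt.
Integrating by parts (boundary term plus one more integral), an antiderivative of (-4*t) cos(t) is -4*t*sin(t) - 4*cos(t); evaluating from 0 to pi: ∫_{0}^{pi} (-4*t) cos(t) dt = (4) - (-4) = 8.
Hence a_1 = (2/pi)·(8) = 16/pi.

16/pi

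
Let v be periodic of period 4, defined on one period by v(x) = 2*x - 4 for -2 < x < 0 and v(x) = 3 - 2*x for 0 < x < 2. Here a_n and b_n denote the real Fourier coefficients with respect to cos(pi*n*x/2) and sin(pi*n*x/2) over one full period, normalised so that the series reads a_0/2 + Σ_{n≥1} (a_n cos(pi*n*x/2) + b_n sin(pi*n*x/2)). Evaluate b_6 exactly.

0

b_6 = 1/2 ∫_{-2}^{2} v(x) sin(3*pi*x) dx.
Split the integral at the breakpoints.
Integrating by parts (boundary term plus one more integral), an antiderivative of (2*x - 4) sin(3*pi*x) is -2*x*cos(3*pi*x)/(3*pi) + 2*sin(3*pi*x)/(9*pi**2) + 4*cos(3*pi*x)/(3*pi); evaluating from -2 to 0: ∫_{-2}^{0} (2*x - 4) sin(3*pi*x) dx = (4/(3*pi)) - (8/(3*pi)) = -4/(3*pi).
Integrating by parts (boundary term plus one more integral), an antiderivative of (3 - 2*x) sin(3*pi*x) is 2*x*cos(3*pi*x)/(3*pi) - 2*sin(3*pi*x)/(9*pi**2) - cos(3*pi*x)/pi; evaluating from 0 to 2: ∫_{0}^{2} (3 - 2*x) sin(3*pi*x) dx = (1/(3*pi)) - (-1/pi) = 4/(3*pi).
Summing the pieces and multiplying by (1/2) gives b_6 = 0.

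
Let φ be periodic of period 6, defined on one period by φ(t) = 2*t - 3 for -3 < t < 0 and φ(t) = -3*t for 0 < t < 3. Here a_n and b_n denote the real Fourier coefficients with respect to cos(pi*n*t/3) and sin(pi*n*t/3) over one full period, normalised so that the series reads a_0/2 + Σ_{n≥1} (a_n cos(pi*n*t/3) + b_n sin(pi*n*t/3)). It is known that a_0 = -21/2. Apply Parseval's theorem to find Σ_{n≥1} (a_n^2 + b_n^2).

87/8

Parseval: a_0^2/2 + Σ_{n≥1} (a_n^2+b_n^2) = 1/3 ∫_{-3}^{3} φ(t)^2 dt = 66.
Subtract a_0^2/2 = 441/8: Σ (a_n^2+b_n^2) = 87/8.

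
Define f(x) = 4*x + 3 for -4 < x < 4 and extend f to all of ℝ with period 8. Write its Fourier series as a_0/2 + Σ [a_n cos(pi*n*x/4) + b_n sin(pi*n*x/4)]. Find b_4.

-8/pi

b_4 = 1/4 ∫_{-4}^{4} f(x) sin(pi*x) dx.
Integrating by parts (boundary term plus one more integral), an antiderivative of (4*x + 3) sin(pi*x) is -4*x*cos(pi*x)/pi + 4*sin(pi*x)/pi**2 - 3*cos(pi*x)/pi; evaluating from -4 to 4: ∫_{-4}^{4} (4*x + 3) sin(pi*x) dx = (-19/pi) - (13/pi) = -32/pi.
Hence b_4 = (1/4)·(-32/pi) = -8/pi.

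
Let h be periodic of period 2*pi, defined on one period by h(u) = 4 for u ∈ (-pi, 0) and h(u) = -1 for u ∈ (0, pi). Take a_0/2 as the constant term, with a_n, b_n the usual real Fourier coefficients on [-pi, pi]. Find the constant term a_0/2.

a_0 = 1/pi ∫_{-pi}^{pi} h(u) du = 1/pi · (3*pi) = 3.
So the constant term a_0/2 = 3/2.

3/2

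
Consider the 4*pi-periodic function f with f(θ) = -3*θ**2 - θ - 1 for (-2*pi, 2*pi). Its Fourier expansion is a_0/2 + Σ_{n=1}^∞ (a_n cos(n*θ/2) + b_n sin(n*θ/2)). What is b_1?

b_1 = (1/(2*pi)) ∫_{-2*pi}^{2*pi} f(θ) sin(θ/2) dθ.
Integrating by parts twice (tabular method), an antiderivative of (-3*θ**2 - θ - 1) sin(θ/2) is 6*θ**2*cos(θ/2) - 24*θ*sin(θ/2) + 2*θ*cos(θ/2) - 4*sin(θ/2) - 46*cos(θ/2); evaluating from -2*pi to 2*pi: ∫_{-2*pi}^{2*pi} (-3*θ**2 - θ - 1) sin(θ/2) dθ = (-24*pi**2 - 4*pi + 46) - (-24*pi**2 + 4*pi + 46) = -8*pi.
Hence b_1 = (1/(2*pi))·(-8*pi) = -4.

-4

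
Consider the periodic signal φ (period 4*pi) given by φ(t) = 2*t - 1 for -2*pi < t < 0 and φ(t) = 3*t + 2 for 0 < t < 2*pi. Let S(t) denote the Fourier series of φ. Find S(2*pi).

At t = 2*pi the one-sided limits are φ(2*pi^-) = 2 + 6*pi and φ(2*pi^+) = -4*pi - 1.
By Dirichlet's theorem the series converges to their average, [(2 + 6*pi) + (-4*pi - 1)]/2 = 1/2 + pi.

1/2 + pi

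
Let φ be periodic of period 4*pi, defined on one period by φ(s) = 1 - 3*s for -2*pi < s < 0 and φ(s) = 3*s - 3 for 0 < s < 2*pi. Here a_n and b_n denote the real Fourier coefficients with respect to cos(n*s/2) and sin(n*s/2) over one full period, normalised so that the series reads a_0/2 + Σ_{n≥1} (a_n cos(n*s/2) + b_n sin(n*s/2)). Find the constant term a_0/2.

-1 + 3*pi

a_0 = (1/(2*pi)) ∫_{-2*pi}^{2*pi} φ(s) ds = (1/(2*pi)) · (4*pi*(-1 + 3*pi)) = -2 + 6*pi.
So the constant term a_0/2 = -1 + 3*pi.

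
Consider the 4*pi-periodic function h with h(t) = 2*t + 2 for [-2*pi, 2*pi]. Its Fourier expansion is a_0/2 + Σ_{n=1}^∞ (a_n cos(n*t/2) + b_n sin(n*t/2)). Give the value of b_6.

b_6 = (1/(2*pi)) ∫_{-2*pi}^{2*pi} h(t) sin(3*t) dt.
Integrating by parts (boundary term plus one more integral), an antiderivative of (2*t + 2) sin(3*t) is -2*t*cos(3*t)/3 + 2*sin(3*t)/9 - 2*cos(3*t)/3; evaluating from -2*pi to 2*pi: ∫_{-2*pi}^{2*pi} (2*t + 2) sin(3*t) dt = (-4*pi/3 - 2/3) - (-2/3 + 4*pi/3) = -8*pi/3.
Hence b_6 = (1/(2*pi))·(-8*pi/3) = -4/3.

-4/3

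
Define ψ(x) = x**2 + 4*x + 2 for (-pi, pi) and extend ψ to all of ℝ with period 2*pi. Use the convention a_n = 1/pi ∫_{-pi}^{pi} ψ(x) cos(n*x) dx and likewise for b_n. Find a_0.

4 + 2*pi**2/3

a_0 = 1/pi ∫_{-pi}^{pi} ψ(x) dx = 1/pi · (2*pi*(6 + pi**2)/3) = 4 + 2*pi**2/3.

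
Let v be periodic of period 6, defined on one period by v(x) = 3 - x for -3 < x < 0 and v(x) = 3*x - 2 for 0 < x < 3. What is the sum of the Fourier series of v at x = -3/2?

v is continuous at x = -3/2 with value 9/2, so the series converges to 9/2 there.

9/2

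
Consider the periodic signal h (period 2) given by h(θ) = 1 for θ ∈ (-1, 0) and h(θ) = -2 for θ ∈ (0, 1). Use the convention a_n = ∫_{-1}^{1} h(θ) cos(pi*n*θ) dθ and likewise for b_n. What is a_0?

-1

a_0 = ∫_{-1}^{1} h(θ) dθ = -1.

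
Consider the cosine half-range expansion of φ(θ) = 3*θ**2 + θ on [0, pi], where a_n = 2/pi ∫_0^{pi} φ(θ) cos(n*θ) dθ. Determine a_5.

a_5 = 2/pi ∫_0^{pi} (3*θ**2 + θ) cos(5*θ) dθ.
Integrating by parts twice (tabular method), an antiderivative of (3*θ**2 + θ) cos(5*θ) is 3*θ**2*sin(5*θ)/5 + θ*sin(5*θ)/5 + 6*θ*cos(5*θ)/25 - 6*sin(5*θ)/125 + cos(5*θ)/25; evaluating from 0 to pi: ∫_{0}^{pi} (3*θ**2 + θ) cos(5*θ) dθ = (-6*pi/25 - 1/25) - (1/25) = -6*pi/25 - 2/25.
Hence a_5 = (2/pi)·(-6*pi/25 - 2/25) = 4*(-3*pi - 1)/(25*pi).

4*(-3*pi - 1)/(25*pi)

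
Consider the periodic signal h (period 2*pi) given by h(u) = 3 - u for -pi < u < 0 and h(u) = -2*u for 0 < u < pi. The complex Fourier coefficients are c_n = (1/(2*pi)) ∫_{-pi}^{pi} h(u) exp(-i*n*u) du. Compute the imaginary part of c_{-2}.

3/4

Since h is real-valued, Im(c_{-2}) = -(1/(2*pi)) ∫_{-pi}^{pi} h(u) sin(-2*u) du = b_{2}/2.
Split the integral at the breakpoints.
Integrating by parts (boundary term plus one more integral), an antiderivative of (3 - u) sin(-2*u) is -u*cos(2*u)/2 + sin(2*u)/4 + 3*cos(2*u)/2; evaluating from -pi to 0: ∫_{-pi}^{0} (3 - u) sin(-2*u) du = (3/2) - (3/2 + pi/2) = -pi/2.
Integrating by parts (boundary term plus one more integral), an antiderivative of (-2*u) sin(-2*u) is -u*cos(2*u) + sin(2*u)/2; evaluating from 0 to pi: ∫_{0}^{pi} (-2*u) sin(-2*u) du = (-pi) - (0) = -pi.
So ∫_{-pi}^{pi} h(u) sin(-2*u) du = -3*pi/2.
Hence Im(c_{-2}) = (-1/(2*pi))·(-3*pi/2) = 3/4.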